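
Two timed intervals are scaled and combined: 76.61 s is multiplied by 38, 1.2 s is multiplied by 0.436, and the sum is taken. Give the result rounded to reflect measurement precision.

76.61 × 38 = 2911.18 → 2.9 × 10^3 s (2 s.f., last digit at the 10^2 place).
1.2 × 0.436 = 0.5232 → 0.52 s (2 s.f., last digit at the 10^-2 place).
Sum: 2911.7032 s; keep the coarser place, 10^2.
Result: 2.9 × 10^3 s.

2.9 × 10^3 s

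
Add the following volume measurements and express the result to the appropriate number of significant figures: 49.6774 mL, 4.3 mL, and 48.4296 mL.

102.4 mL

49.6774 mL + 4.3 mL + 48.4296 mL = 102.4070 mL.
Addition/subtraction keeps the fewest decimal places: 49.6774 → 4 decimal places, 4.3 → 1 decimal place, 48.4296 → 4 decimal places; limit is 1.
Rounded to 1 decimal place: 102.4 mL.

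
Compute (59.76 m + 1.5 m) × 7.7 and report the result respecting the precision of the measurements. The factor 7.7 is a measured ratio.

4.7 × 10² m

59.76 m + 1.5 m = 61.26 m; the sum is limited to 1 decimal place (3 s.f.).
Carrying full precision, 61.26 × 7.7 = 471.702 m; 7.7 has 2 s.f., so the result keeps min(3, 2) = 2 s.f.
Rounded to 2 significant figures: 4.7 × 10² m.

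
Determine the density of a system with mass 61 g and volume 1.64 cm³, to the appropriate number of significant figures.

density = 61 g ÷ 1.64 cm³ = 37.1951219512… g/cm³.
61 has 2 significant figures; 1.64 has 3.
Division/multiplication keeps the fewest: 2 significant figures.
Rounded: 37 g/cm³.

37 g/cm³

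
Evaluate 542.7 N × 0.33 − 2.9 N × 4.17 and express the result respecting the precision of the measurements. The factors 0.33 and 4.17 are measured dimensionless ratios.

542.7 × 0.33 = 179.091 → 1.8 × 10^2 N (2 s.f., last digit at the 10^1 place).
2.9 × 4.17 = 12.093 → 12 N (2 s.f., last digit at the 10^0 place).
Difference: 166.998 N; keep the coarser place, 10^1.
Result: 1.7 × 10^2 N.

1.7 × 10^2 N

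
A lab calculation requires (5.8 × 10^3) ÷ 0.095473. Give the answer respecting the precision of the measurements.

(5.8 × 10^3) ÷ 0.095473 = 60750.159731…
Multiplication/division keeps the fewest significant figures: 5.8 × 10^3 → 2 s.f., 0.095473 → 5 s.f.; limit is 2.
Rounded to 2 significant figures: 6.1 × 10^4.

6.1 × 10^4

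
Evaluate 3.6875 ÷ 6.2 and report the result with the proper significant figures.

3.6875 ÷ 6.2 = 0.594758064516…
Multiplication/division keeps the fewest significant figures: 3.6875 → 5 s.f., 6.2 → 2 s.f.; limit is 2.
Rounded to 2 significant figures: 0.59.

0.59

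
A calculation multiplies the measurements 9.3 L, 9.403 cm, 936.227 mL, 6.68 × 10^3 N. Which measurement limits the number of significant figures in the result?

9.3 L → 2 s.f.; 9.403 cm → 4 s.f.; 936.227 mL → 6 s.f.; 6.68 × 10^3 N → 3 s.f.
The fewest is 2 significant figures, from 9.3 L.

9.3 L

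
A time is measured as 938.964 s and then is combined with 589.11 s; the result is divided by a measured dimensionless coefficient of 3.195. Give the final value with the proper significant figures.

4.783 × 10² s

938.964 s + 589.11 s = 1528.074 s; the sum is limited to 2 decimal places (6 s.f.).
Carrying full precision, 1528.074 ÷ 3.195 = 478.270422535… s; 3.195 has 4 s.f., so the result keeps min(6, 4) = 4 s.f.
Rounded to 4 significant figures: 4.783 × 10² s.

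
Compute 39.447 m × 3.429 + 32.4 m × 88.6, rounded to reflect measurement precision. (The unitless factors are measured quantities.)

3.01 × 10^3 m

39.447 × 3.429 = 135.263763 → 1.353 × 10^2 m (4 s.f., last digit at the 10^-1 place).
32.4 × 88.6 = 2870.64 → 2.87 × 10^3 m (3 s.f., last digit at the 10^1 place).
Sum: 3005.903763 m; keep the coarser place, 10^1.
Result: 3.01 × 10^3 m.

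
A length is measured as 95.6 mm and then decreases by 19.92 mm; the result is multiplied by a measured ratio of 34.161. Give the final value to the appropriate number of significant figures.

2.59 × 10³ mm

95.6 mm − 19.92 mm = 75.68 mm; the difference is limited to 1 decimal place (3 s.f.).
Carrying full precision, 75.68 × 34.161 = 2585.30448 mm; 34.161 has 5 s.f., so the result keeps min(3, 5) = 3 s.f.
Rounded to 3 significant figures: 2.59 × 10³ mm.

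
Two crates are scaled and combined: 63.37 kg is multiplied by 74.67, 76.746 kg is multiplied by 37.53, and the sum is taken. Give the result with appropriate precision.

7612 kg

63.37 × 74.67 = 4731.8379 → 4732 kg (4 s.f., last digit at the 10^0 place).
76.746 × 37.53 = 2880.27738 → 2880. kg (4 s.f., last digit at the 10^0 place).
Sum: 7612.11528 kg; keep the coarser place, 10^0.
Result: 7612 kg.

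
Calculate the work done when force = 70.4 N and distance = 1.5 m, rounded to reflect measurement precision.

1.1 × 10² J

work done = 70.4 N × 1.5 m = 105.6 J.
70.4 has 3 significant figures; 1.5 has 2.
Division/multiplication keeps the fewest: 2 significant figures.
Rounded: 1.1 × 10² J.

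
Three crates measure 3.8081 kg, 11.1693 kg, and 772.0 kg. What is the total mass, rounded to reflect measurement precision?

3.8081 kg + 11.1693 kg + 772.0 kg = 786.9774 kg.
Addition/subtraction keeps the fewest decimal places: 3.8081 → 4 decimal places, 11.1693 → 4 decimal places, 772.0 → 1 decimal place; limit is 1.
Rounded to 1 decimal place: 787.0 kg.

787.0 kg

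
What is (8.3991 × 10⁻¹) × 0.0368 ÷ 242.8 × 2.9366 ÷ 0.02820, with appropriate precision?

(8.3991 × 10⁻¹) × 0.0368 ÷ 242.8 × 2.9366 ÷ 0.02820 = 0.0132564602657…
Multiplication/division keeps the fewest significant figures: 8.3991 × 10⁻¹ → 5 s.f., 0.0368 → 3 s.f., 242.8 → 4 s.f., 2.9366 → 5 s.f., 0.02820 → 4 s.f.; limit is 3.
Rounded to 3 significant figures: 0.0133.

0.0133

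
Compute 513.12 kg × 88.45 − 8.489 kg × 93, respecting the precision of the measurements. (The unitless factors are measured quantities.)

513.12 × 88.45 = 45385.464 → 4.539 × 10^4 kg (4 s.f., last digit at the 10^1 place).
8.489 × 93 = 789.477 → 7.9 × 10^2 kg (2 s.f., last digit at the 10^1 place).
Difference: 44595.987 kg; keep the coarser place, 10^1.
Result: 4.460 × 10^4 kg.

4.460 × 10^4 kg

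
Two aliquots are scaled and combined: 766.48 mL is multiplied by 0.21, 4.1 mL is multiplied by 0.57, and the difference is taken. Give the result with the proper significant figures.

1.6 × 10² mL

766.48 × 0.21 = 160.9608 → 1.6 × 10² mL (2 s.f., last digit at the 10^1 place).
4.1 × 0.57 = 2.337 → 2.3 mL (2 s.f., last digit at the 10^-1 place).
Difference: 158.6238 mL; keep the coarser place, 10^1.
Result: 1.6 × 10² mL.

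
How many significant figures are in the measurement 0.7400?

0.7400: leading zeros are not significant; trailing zeros after a decimal point are significant.

4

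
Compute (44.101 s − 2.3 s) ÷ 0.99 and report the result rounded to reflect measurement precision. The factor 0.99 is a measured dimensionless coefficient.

44.101 s − 2.3 s = 41.801 s; the difference is limited to 1 decimal place (3 s.f.).
Carrying full precision, 41.801 ÷ 0.99 = 42.2232323232… s; 0.99 has 2 s.f., so the result keeps min(3, 2) = 2 s.f.
Rounded to 2 significant figures: 42 s.

42 s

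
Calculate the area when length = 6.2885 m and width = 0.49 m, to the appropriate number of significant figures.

area = 6.2885 m × 0.49 m = 3.081365 m².
6.2885 has 5 significant figures; 0.49 has 2.
Division/multiplication keeps the fewest: 2 significant figures.
Rounded: 3.1 m².

3.1 m²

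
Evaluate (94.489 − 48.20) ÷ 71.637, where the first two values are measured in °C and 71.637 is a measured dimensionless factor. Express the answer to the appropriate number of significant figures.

0.6462 °C

94.489 °C − 48.20 °C = 46.289 °C; the difference is limited to 2 decimal places (4 s.f.).
Carrying full precision, 46.289 ÷ 71.637 = 0.64616050365… °C; 71.637 has 5 s.f., so the result keeps min(4, 5) = 4 s.f.
Rounded to 4 significant figures: 0.6462 °C.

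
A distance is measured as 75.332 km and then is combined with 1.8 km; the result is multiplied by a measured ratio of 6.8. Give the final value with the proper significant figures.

5.2 × 10² km

75.332 km + 1.8 km = 77.132 km; the sum is limited to 1 decimal place (3 s.f.).
Carrying full precision, 77.132 × 6.8 = 524.4976 km; 6.8 has 2 s.f., so the result keeps min(3, 2) = 2 s.f.
Rounded to 2 significant figures: 5.2 × 10² km.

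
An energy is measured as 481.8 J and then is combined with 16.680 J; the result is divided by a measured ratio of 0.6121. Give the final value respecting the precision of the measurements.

481.8 J + 16.680 J = 498.480 J; the sum is limited to 1 decimal place (4 s.f.).
Carrying full precision, 498.480 ÷ 0.6121 = 814.376735827… J; 0.6121 has 4 s.f., so the result keeps min(4, 4) = 4 s.f.
Rounded to 4 significant figures: 814.4 J.

814.4 J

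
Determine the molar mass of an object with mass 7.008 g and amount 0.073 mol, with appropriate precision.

96 g/mol

molar mass = 7.008 g ÷ 0.073 mol = 96 g/mol.
7.008 has 4 significant figures; 0.073 has 2.
Division/multiplication keeps the fewest: 2 significant figures.
Rounded: 96 g/mol.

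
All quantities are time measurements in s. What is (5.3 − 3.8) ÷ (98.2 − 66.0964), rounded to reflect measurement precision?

5.3 − 3.8 = 1.5, limited to 1 d.p. → 2 s.f.; 98.2 − 66.0964 = 32.1036, limited to 1 d.p. → 3 s.f.
Carrying full precision, 1.5 ÷ 32.1036 = 0.0467237319179…; keep min(2, 3) = 2 s.f.
Rounded to 2 significant figures: 0.047.

0.047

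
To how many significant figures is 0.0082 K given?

0.0082: leading zeros are not significant.

2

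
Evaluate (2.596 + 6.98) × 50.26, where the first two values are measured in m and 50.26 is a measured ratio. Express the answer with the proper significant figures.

481 m

2.596 m + 6.98 m = 9.576 m; the sum is limited to 2 decimal places (3 s.f.).
Carrying full precision, 9.576 × 50.26 = 481.28976 m; 50.26 has 4 s.f., so the result keeps min(3, 4) = 3 s.f.
Rounded to 3 significant figures: 481 m.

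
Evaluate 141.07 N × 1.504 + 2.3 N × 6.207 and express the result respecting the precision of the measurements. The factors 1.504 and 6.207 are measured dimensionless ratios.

141.07 × 1.504 = 212.16928 → 212.2 N (4 s.f., last digit at the 10^-1 place).
2.3 × 6.207 = 14.2761 → 14 N (2 s.f., last digit at the 10^0 place).
Sum: 226.44538 N; keep the coarser place, 10^0.
Result: 2.26 × 10² N.

2.26 × 10² N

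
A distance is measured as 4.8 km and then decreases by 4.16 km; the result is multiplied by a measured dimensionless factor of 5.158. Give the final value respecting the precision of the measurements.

4.8 km − 4.16 km = 0.64 km; the difference is limited to 1 decimal place (1 s.f.).
Carrying full precision, 0.64 × 5.158 = 3.30112 km; 5.158 has 4 s.f., so the result keeps min(1, 4) = 1 s.f.
Rounded to 1 significant figure: 3 km.

3 km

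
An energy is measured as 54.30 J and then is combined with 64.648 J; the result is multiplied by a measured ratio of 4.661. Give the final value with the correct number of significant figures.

554.4 J

54.30 J + 64.648 J = 118.948 J; the sum is limited to 2 decimal places (5 s.f.).
Carrying full precision, 118.948 × 4.661 = 554.416628 J; 4.661 has 4 s.f., so the result keeps min(5, 4) = 4 s.f.
Rounded to 4 significant figures: 554.4 J.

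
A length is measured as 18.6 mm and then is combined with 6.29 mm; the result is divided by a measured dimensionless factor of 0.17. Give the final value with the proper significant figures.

18.6 mm + 6.29 mm = 24.89 mm; the sum is limited to 1 decimal place (3 s.f.).
Carrying full precision, 24.89 ÷ 0.17 = 146.411764706… mm; 0.17 has 2 s.f., so the result keeps min(3, 2) = 2 s.f.
Rounded to 2 significant figures: 1.5 × 10^2 mm.

1.5 × 10^2 mm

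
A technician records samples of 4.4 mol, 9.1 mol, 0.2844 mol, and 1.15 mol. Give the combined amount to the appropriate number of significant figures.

14.9 mol

4.4 mol + 9.1 mol + 0.2844 mol + 1.15 mol = 14.9344 mol.
Addition/subtraction keeps the fewest decimal places: 4.4 → 1 decimal place, 9.1 → 1 decimal place, 0.2844 → 4 decimal places, 1.15 → 2 decimal places; limit is 1.
Rounded to 1 decimal place: 14.9 mol.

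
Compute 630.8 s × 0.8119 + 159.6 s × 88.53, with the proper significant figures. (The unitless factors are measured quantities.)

630.8 × 0.8119 = 512.14652 → 512.1 s (4 s.f., last digit at the 10^-1 place).
159.6 × 88.53 = 14129.388 → 1.413 × 10^4 s (4 s.f., last digit at the 10^1 place).
Sum: 14641.53452 s; keep the coarser place, 10^1.
Result: 1.464 × 10^4 s.

1.464 × 10^4 s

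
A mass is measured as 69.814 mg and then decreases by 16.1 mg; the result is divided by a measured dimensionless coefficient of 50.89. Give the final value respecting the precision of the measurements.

1.06 mg

69.814 mg − 16.1 mg = 53.714 mg; the difference is limited to 1 decimal place (3 s.f.).
Carrying full precision, 53.714 ÷ 50.89 = 1.05549223816… mg; 50.89 has 4 s.f., so the result keeps min(3, 4) = 3 s.f.
Rounded to 3 significant figures: 1.06 mg.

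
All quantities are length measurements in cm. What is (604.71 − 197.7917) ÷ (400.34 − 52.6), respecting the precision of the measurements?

1.170

604.71 − 197.7917 = 406.9183, limited to 2 d.p. → 5 s.f.; 400.34 − 52.6 = 347.74, limited to 1 d.p. → 4 s.f.
Carrying full precision, 406.9183 ÷ 347.74 = 1.17017973198…; keep min(5, 4) = 4 s.f.
Rounded to 4 significant figures: 1.170.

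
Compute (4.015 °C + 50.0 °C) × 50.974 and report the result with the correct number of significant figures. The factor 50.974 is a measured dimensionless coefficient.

4.015 °C + 50.0 °C = 54.015 °C; the sum is limited to 1 decimal place (3 s.f.).
Carrying full precision, 54.015 × 50.974 = 2753.36061 °C; 50.974 has 5 s.f., so the result keeps min(3, 5) = 3 s.f.
Rounded to 3 significant figures: 2.75 × 10^3 °C.

2.75 × 10^3 °C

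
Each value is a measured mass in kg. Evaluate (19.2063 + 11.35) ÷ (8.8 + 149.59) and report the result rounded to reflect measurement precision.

19.2063 + 11.35 = 30.5563, limited to 2 d.p. → 4 s.f.; 8.8 + 149.59 = 158.39, limited to 1 d.p. → 4 s.f.
Carrying full precision, 30.5563 ÷ 158.39 = 0.192918113517…; keep min(4, 4) = 4 s.f.
Rounded to 4 significant figures: 0.1929.

0.1929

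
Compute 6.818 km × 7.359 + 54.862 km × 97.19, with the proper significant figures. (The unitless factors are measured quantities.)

5382 km

6.818 × 7.359 = 50.173662 → 50.17 km (4 s.f., last digit at the 10^-2 place).
54.862 × 97.19 = 5332.03778 → 5332 km (4 s.f., last digit at the 10^0 place).
Sum: 5382.211442 km; keep the coarser place, 10^0.
Result: 5382 km.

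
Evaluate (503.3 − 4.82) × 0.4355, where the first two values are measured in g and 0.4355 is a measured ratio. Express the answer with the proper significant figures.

2.171 × 10² g

503.3 g − 4.82 g = 498.48 g; the difference is limited to 1 decimal place (4 s.f.).
Carrying full precision, 498.48 × 0.4355 = 217.08804 g; 0.4355 has 4 s.f., so the result keeps min(4, 4) = 4 s.f.
Rounded to 4 significant figures: 2.171 × 10² g.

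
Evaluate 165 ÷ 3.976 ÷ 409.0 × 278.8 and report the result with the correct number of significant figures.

165 ÷ 3.976 ÷ 409.0 × 278.8 = 28.2883117778…
Multiplication/division keeps the fewest significant figures: 165 → 3 s.f., 3.976 → 4 s.f., 409.0 → 4 s.f., 278.8 → 4 s.f.; limit is 3.
Rounded to 3 significant figures: 28.3.

28.3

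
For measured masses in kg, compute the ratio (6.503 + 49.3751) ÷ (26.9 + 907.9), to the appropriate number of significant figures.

0.05978

6.503 + 49.3751 = 55.8781, limited to 3 d.p. → 5 s.f.; 26.9 + 907.9 = 934.8, limited to 1 d.p. → 4 s.f.
Carrying full precision, 55.8781 ÷ 934.8 = 0.0597754599914…; keep min(5, 4) = 4 s.f.
Rounded to 4 significant figures: 0.05978.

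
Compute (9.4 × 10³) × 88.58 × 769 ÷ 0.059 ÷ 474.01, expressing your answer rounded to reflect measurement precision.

(9.4 × 10³) × 88.58 × 769 ÷ 0.059 ÷ 474.01 = 22895511.6802…
Multiplication/division keeps the fewest significant figures: 9.4 × 10³ → 2 s.f., 88.58 → 4 s.f., 769 → 3 s.f., 0.059 → 2 s.f., 474.01 → 5 s.f.; limit is 2.
Rounded to 2 significant figures: 2.3 × 10⁷.

2.3 × 10⁷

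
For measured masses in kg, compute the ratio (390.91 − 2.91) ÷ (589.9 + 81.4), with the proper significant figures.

0.5780

390.91 − 2.91 = 388.00, limited to 2 d.p. → 5 s.f.; 589.9 + 81.4 = 671.3, limited to 1 d.p. → 4 s.f.
Carrying full precision, 388.00 ÷ 671.3 = 0.577983018025…; keep min(5, 4) = 4 s.f.
Rounded to 4 significant figures: 0.5780.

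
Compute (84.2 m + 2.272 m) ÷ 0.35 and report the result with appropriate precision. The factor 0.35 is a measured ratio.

84.2 m + 2.272 m = 86.472 m; the sum is limited to 1 decimal place (3 s.f.).
Carrying full precision, 86.472 ÷ 0.35 = 247.062857143… m; 0.35 has 2 s.f., so the result keeps min(3, 2) = 2 s.f.
Rounded to 2 significant figures: 2.5 × 10² m.

2.5 × 10² m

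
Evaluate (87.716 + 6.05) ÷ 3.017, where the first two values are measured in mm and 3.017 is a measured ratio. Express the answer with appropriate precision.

31.08 mm

87.716 mm + 6.05 mm = 93.766 mm; the sum is limited to 2 decimal places (4 s.f.).
Carrying full precision, 93.766 ÷ 3.017 = 31.079217766… mm; 3.017 has 4 s.f., so the result keeps min(4, 4) = 4 s.f.
Rounded to 4 significant figures: 31.08 mm.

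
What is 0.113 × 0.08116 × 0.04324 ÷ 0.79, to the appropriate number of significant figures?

0.113 × 0.08116 × 0.04324 ÷ 0.79 = 0.000501971517975…
Multiplication/division keeps the fewest significant figures: 0.113 → 3 s.f., 0.08116 → 4 s.f., 0.04324 → 4 s.f., 0.79 → 2 s.f.; limit is 2.
Rounded to 2 significant figures: 5.0 × 10⁻⁴.

5.0 × 10⁻⁴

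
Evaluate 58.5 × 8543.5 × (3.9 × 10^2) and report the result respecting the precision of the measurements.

1.9 × 10^8

58.5 × 8543.5 × (3.9 × 10^2) = 194919952.5
Multiplication/division keeps the fewest significant figures: 58.5 → 3 s.f., 8543.5 → 5 s.f., 3.9 × 10^2 → 2 s.f.; limit is 2.
Rounded to 2 significant figures: 1.9 × 10^8.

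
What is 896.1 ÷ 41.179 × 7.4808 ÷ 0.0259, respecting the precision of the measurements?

896.1 ÷ 41.179 × 7.4808 ÷ 0.0259 = 6285.34269023…
Multiplication/division keeps the fewest significant figures: 896.1 → 4 s.f., 41.179 → 5 s.f., 7.4808 → 5 s.f., 0.0259 → 3 s.f.; limit is 3.
Rounded to 3 significant figures: 6.29 × 10³.

6.29 × 10³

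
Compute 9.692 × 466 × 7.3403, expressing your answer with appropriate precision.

3.32 × 10⁴

9.692 × 466 × 7.3403 = 33152.2594216
Multiplication/division keeps the fewest significant figures: 9.692 → 4 s.f., 466 → 3 s.f., 7.3403 → 5 s.f.; limit is 3.
Rounded to 3 significant figures: 3.32 × 10⁴.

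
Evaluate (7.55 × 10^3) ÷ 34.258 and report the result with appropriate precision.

(7.55 × 10^3) ÷ 34.258 = 220.386479071…
Multiplication/division keeps the fewest significant figures: 7.55 × 10^3 → 3 s.f., 34.258 → 5 s.f.; limit is 3.
Rounded to 3 significant figures: 220.

220.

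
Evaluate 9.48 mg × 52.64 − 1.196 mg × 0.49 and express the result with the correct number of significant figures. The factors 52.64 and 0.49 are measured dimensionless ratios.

4.98 × 10² mg

9.48 × 52.64 = 499.0272 → 499 mg (3 s.f., last digit at the 10^0 place).
1.196 × 0.49 = 0.58604 → 0.59 mg (2 s.f., last digit at the 10^-2 place).
Difference: 498.44116 mg; keep the coarser place, 10^0.
Result: 4.98 × 10² mg.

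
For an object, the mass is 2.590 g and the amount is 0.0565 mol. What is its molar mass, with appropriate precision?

45.8 g/mol

molar mass = 2.590 g ÷ 0.0565 mol = 45.8407079646… g/mol.
2.590 has 4 significant figures; 0.0565 has 3.
Division/multiplication keeps the fewest: 3 significant figures.
Rounded: 45.8 g/mol.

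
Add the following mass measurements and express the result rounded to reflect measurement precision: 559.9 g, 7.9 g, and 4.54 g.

572.3 g

559.9 g + 7.9 g + 4.54 g = 572.34 g.
Addition/subtraction keeps the fewest decimal places: 559.9 → 1 decimal place, 7.9 → 1 decimal place, 4.54 → 2 decimal places; limit is 1.
Rounded to 1 decimal place: 572.3 g.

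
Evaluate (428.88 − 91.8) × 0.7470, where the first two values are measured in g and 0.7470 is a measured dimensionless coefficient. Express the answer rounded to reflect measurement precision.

2.518 × 10^2 g

428.88 g − 91.8 g = 337.08 g; the difference is limited to 1 decimal place (4 s.f.).
Carrying full precision, 337.08 × 0.7470 = 251.79876 g; 0.7470 has 4 s.f., so the result keeps min(4, 4) = 4 s.f.
Rounded to 4 significant figures: 2.518 × 10^2 g.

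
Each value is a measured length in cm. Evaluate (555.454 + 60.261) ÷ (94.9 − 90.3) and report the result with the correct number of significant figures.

555.454 + 60.261 = 615.715, limited to 3 d.p. → 6 s.f.; 94.9 − 90.3 = 4.6, limited to 1 d.p. → 2 s.f.
Carrying full precision, 615.715 ÷ 4.6 = 133.851086957…; keep min(6, 2) = 2 s.f.
Rounded to 2 significant figures: 1.3 × 10².

1.3 × 10²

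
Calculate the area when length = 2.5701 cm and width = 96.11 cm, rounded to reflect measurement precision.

247.0 cm²

area = 2.5701 cm × 96.11 cm = 247.012311 cm².
2.5701 has 5 significant figures; 96.11 has 4.
Division/multiplication keeps the fewest: 4 significant figures.
Rounded: 247.0 cm².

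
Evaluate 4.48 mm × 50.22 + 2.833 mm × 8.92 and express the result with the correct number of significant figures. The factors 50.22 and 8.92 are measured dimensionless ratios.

4.48 × 50.22 = 224.9856 → 225 mm (3 s.f., last digit at the 10^0 place).
2.833 × 8.92 = 25.27036 → 25.3 mm (3 s.f., last digit at the 10^-1 place).
Sum: 250.25596 mm; keep the coarser place, 10^0.
Result: 250. mm.

250. mm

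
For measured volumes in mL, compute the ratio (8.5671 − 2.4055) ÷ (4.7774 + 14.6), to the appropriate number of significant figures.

8.5671 − 2.4055 = 6.1616, limited to 4 d.p. → 5 s.f.; 4.7774 + 14.6 = 19.3774, limited to 1 d.p. → 3 s.f.
Carrying full precision, 6.1616 ÷ 19.3774 = 0.31797867619…; keep min(5, 3) = 3 s.f.
Rounded to 3 significant figures: 3.18 × 10^-1.

3.18 × 10^-1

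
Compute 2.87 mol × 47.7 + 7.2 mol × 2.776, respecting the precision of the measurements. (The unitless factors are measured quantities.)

2.87 × 47.7 = 136.899 → 137 mol (3 s.f., last digit at the 10^0 place).
7.2 × 2.776 = 19.9872 → 20. mol (2 s.f., last digit at the 10^0 place).
Sum: 156.8862 mol; keep the coarser place, 10^0.
Result: 157 mol.

157 mol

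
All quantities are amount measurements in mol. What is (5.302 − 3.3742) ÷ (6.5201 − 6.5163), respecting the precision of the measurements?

5.302 − 3.3742 = 1.9278, limited to 3 d.p. → 4 s.f.; 6.5201 − 6.5163 = 0.0038, limited to 4 d.p. → 2 s.f.
Carrying full precision, 1.9278 ÷ 0.0038 = 507.315789474…; keep min(4, 2) = 2 s.f.
Rounded to 2 significant figures: 5.1 × 10².

5.1 × 10²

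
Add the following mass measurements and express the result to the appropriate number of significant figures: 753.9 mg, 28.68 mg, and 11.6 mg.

794.2 mg

753.9 mg + 28.68 mg + 11.6 mg = 794.18 mg.
Addition/subtraction keeps the fewest decimal places: 753.9 → 1 decimal place, 28.68 → 2 decimal places, 11.6 → 1 decimal place; limit is 1.
Rounded to 1 decimal place: 794.2 mg.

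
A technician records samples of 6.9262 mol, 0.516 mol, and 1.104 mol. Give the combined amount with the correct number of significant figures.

8.546 mol

6.9262 mol + 0.516 mol + 1.104 mol = 8.5462 mol.
Addition/subtraction keeps the fewest decimal places: 6.9262 → 4 decimal places, 0.516 → 3 decimal places, 1.104 → 3 decimal places; limit is 3.
Rounded to 3 decimal places: 8.546 mol.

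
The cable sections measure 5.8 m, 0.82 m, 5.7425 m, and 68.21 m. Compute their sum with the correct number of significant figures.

5.8 m + 0.82 m + 5.7425 m + 68.21 m = 80.5725 m.
Addition/subtraction keeps the fewest decimal places: 5.8 → 1 decimal place, 0.82 → 2 decimal places, 5.7425 → 4 decimal places, 68.21 → 2 decimal places; limit is 1.
Rounded to 1 decimal place: 80.6 m.

80.6 m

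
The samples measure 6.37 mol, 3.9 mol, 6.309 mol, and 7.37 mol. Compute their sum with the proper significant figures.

6.37 mol + 3.9 mol + 6.309 mol + 7.37 mol = 23.949 mol.
Addition/subtraction keeps the fewest decimal places: 6.37 → 2 decimal places, 3.9 → 1 decimal place, 6.309 → 3 decimal places, 7.37 → 2 decimal places; limit is 1.
Rounded to 1 decimal place: 23.9 mol.

23.9 mol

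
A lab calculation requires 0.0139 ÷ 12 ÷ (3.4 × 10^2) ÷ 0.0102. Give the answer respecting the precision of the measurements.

0.0139 ÷ 12 ÷ (3.4 × 10^2) ÷ 0.0102 = 0.00033400615148…
Multiplication/division keeps the fewest significant figures: 0.0139 → 3 s.f., 12 → 2 s.f., 3.4 × 10^2 → 2 s.f., 0.0102 → 3 s.f.; limit is 2.
Rounded to 2 significant figures: 3.3 × 10^-4.

3.3 × 10^-4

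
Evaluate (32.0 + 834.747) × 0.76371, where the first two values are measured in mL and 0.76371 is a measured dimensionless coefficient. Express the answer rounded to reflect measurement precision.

6.619 × 10² mL

32.0 mL + 834.747 mL = 866.747 mL; the sum is limited to 1 decimal place (4 s.f.).
Carrying full precision, 866.747 × 0.76371 = 661.94335137 mL; 0.76371 has 5 s.f., so the result keeps min(4, 5) = 4 s.f.
Rounded to 4 significant figures: 6.619 × 10² mL.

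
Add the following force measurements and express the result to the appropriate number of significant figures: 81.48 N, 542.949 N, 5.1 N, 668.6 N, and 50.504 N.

1348.6 N

81.48 N + 542.949 N + 5.1 N + 668.6 N + 50.504 N = 1348.633 N.
Addition/subtraction keeps the fewest decimal places: 81.48 → 2 decimal places, 542.949 → 3 decimal places, 5.1 → 1 decimal place, 668.6 → 1 decimal place, 50.504 → 3 decimal places; limit is 1.
Rounded to 1 decimal place: 1348.6 N.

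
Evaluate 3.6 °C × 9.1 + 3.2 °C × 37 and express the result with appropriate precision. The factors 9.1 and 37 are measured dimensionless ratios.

3.6 × 9.1 = 32.76 → 33 °C (2 s.f., last digit at the 10^0 place).
3.2 × 37 = 118.4 → 1.2 × 10² °C (2 s.f., last digit at the 10^1 place).
Sum: 151.16 °C; keep the coarser place, 10^1.
Result: 1.5 × 10² °C.

1.5 × 10² °C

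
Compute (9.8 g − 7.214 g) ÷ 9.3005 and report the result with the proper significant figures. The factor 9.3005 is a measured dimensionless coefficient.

2.8 × 10⁻¹ g

9.8 g − 7.214 g = 2.586 g; the difference is limited to 1 decimal place (2 s.f.).
Carrying full precision, 2.586 ÷ 9.3005 = 0.278049567228… g; 9.3005 has 5 s.f., so the result keeps min(2, 5) = 2 s.f.
Rounded to 2 significant figures: 2.8 × 10⁻¹ g.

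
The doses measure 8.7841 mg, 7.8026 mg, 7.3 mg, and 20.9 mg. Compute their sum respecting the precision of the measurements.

8.7841 mg + 7.8026 mg + 7.3 mg + 20.9 mg = 44.7867 mg.
Addition/subtraction keeps the fewest decimal places: 8.7841 → 4 decimal places, 7.8026 → 4 decimal places, 7.3 → 1 decimal place, 20.9 → 1 decimal place; limit is 1.
Rounded to 1 decimal place: 44.8 mg.

44.8 mg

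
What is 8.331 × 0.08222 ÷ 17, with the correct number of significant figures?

0.040

8.331 × 0.08222 ÷ 17 = 0.0402926364706…
Multiplication/division keeps the fewest significant figures: 8.331 → 4 s.f., 0.08222 → 4 s.f., 17 → 2 s.f.; limit is 2.
Rounded to 2 significant figures: 0.040.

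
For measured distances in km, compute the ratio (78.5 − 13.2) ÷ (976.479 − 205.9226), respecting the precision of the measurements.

0.0847

78.5 − 13.2 = 65.3, limited to 1 d.p. → 3 s.f.; 976.479 − 205.9226 = 770.5564, limited to 3 d.p. → 6 s.f.
Carrying full precision, 65.3 ÷ 770.5564 = 0.0847439590405…; keep min(3, 6) = 3 s.f.
Rounded to 3 significant figures: 0.0847.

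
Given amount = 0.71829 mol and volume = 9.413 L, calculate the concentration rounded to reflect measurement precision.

concentration = 0.71829 mol ÷ 9.413 L = 0.076308297036… mol/L.
0.71829 has 5 significant figures; 9.413 has 4.
Division/multiplication keeps the fewest: 4 significant figures.
Rounded: 0.07631 mol/L.

0.07631 mol/L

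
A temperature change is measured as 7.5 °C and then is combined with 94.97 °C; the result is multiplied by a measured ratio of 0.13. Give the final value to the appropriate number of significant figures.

13 °C

7.5 °C + 94.97 °C = 102.47 °C; the sum is limited to 1 decimal place (4 s.f.).
Carrying full precision, 102.47 × 0.13 = 13.3211 °C; 0.13 has 2 s.f., so the result keeps min(4, 2) = 2 s.f.
Rounded to 2 significant figures: 13 °C.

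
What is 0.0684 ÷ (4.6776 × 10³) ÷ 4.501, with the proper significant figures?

0.0684 ÷ (4.6776 × 10³) ÷ 4.501 = 0.00000324880771607…
Multiplication/division keeps the fewest significant figures: 0.0684 → 3 s.f., 4.6776 × 10³ → 5 s.f., 4.501 → 4 s.f.; limit is 3.
Rounded to 3 significant figures: 3.25 × 10⁻⁶.

3.25 × 10⁻⁶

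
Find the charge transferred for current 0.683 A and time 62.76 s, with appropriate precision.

42.9 C

charge transferred = 0.683 A × 62.76 s = 42.86508 C.
0.683 has 3 significant figures; 62.76 has 4.
Division/multiplication keeps the fewest: 3 significant figures.
Rounded: 42.9 C.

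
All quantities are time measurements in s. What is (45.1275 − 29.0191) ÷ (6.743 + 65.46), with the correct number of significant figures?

0.2231

45.1275 − 29.0191 = 16.1084, limited to 4 d.p. → 6 s.f.; 6.743 + 65.46 = 72.203, limited to 2 d.p. → 4 s.f.
Carrying full precision, 16.1084 ÷ 72.203 = 0.223098763209…; keep min(6, 4) = 4 s.f.
Rounded to 4 significant figures: 0.2231.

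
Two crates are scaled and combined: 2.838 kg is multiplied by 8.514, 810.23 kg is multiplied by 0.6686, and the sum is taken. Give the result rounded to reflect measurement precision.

2.838 × 8.514 = 24.162732 → 24.16 kg (4 s.f., last digit at the 10^-2 place).
810.23 × 0.6686 = 541.719778 → 541.7 kg (4 s.f., last digit at the 10^-1 place).
Sum: 565.88251 kg; keep the coarser place, 10^-1.
Result: 565.9 kg.

565.9 kg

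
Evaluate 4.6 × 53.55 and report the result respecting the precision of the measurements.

2.5 × 10²

4.6 × 53.55 = 246.33
Multiplication/division keeps the fewest significant figures: 4.6 → 2 s.f., 53.55 → 4 s.f.; limit is 2.
Rounded to 2 significant figures: 2.5 × 10².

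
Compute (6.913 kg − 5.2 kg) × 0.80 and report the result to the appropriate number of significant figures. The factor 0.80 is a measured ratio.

1.4 kg

6.913 kg − 5.2 kg = 1.713 kg; the difference is limited to 1 decimal place (2 s.f.).
Carrying full precision, 1.713 × 0.80 = 1.3704 kg; 0.80 has 2 s.f., so the result keeps min(2, 2) = 2 s.f.
Rounded to 2 significant figures: 1.4 kg.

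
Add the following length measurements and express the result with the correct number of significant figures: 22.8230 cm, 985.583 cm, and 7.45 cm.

22.8230 cm + 985.583 cm + 7.45 cm = 1015.8560 cm.
Addition/subtraction keeps the fewest decimal places: 22.8230 → 4 decimal places, 985.583 → 3 decimal places, 7.45 → 2 decimal places; limit is 2.
Rounded to 2 decimal places: 1015.86 cm.

1015.86 cm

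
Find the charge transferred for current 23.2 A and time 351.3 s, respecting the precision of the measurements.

8.15 × 10^3 C

charge transferred = 23.2 A × 351.3 s = 8150.16 C.
23.2 has 3 significant figures; 351.3 has 4.
Division/multiplication keeps the fewest: 3 significant figures.
Rounded: 8.15 × 10^3 C.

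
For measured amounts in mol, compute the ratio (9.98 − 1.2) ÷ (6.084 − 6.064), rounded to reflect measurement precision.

4.4 × 10^2

9.98 − 1.2 = 8.78, limited to 1 d.p. → 2 s.f.; 6.084 − 6.064 = 0.020, limited to 3 d.p. → 2 s.f.
Carrying full precision, 8.78 ÷ 0.020 = 439; keep min(2, 2) = 2 s.f.
Rounded to 2 significant figures: 4.4 × 10^2.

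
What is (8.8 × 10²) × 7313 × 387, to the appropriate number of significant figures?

(8.8 × 10²) × 7313 × 387 = 2.49051528 × 10^9
Multiplication/division keeps the fewest significant figures: 8.8 × 10² → 2 s.f., 7313 → 4 s.f., 387 → 3 s.f.; limit is 2.
Rounded to 2 significant figures: 2.5 × 10⁹.

2.5 × 10⁹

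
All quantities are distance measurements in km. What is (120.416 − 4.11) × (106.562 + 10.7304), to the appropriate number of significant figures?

13642 km²

120.416 − 4.11 = 116.306, limited to 2 d.p. → 5 s.f.; 106.562 + 10.7304 = 117.2924, limited to 3 d.p. → 6 s.f.
Carrying full precision, 116.306 × 117.2924 = 13641.8098744; keep min(5, 6) = 5 s.f.
Rounded to 5 significant figures: 13642 km².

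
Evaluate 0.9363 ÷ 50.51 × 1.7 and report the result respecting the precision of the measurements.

0.032

0.9363 ÷ 50.51 × 1.7 = 0.0315127697486…
Multiplication/division keeps the fewest significant figures: 0.9363 → 4 s.f., 50.51 → 4 s.f., 1.7 → 2 s.f.; limit is 2.
Rounded to 2 significant figures: 0.032.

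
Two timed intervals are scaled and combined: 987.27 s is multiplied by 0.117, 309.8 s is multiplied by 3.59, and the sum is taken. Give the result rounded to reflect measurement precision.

987.27 × 0.117 = 115.51059 → 116 s (3 s.f., last digit at the 10^0 place).
309.8 × 3.59 = 1112.182 → 1.11 × 10³ s (3 s.f., last digit at the 10^1 place).
Sum: 1227.69259 s; keep the coarser place, 10^1.
Result: 1.23 × 10³ s.

1.23 × 10³ s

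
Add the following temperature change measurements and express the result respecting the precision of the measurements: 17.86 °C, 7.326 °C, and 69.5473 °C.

94.73 °C

17.86 °C + 7.326 °C + 69.5473 °C = 94.7333 °C.
Addition/subtraction keeps the fewest decimal places: 17.86 → 2 decimal places, 7.326 → 3 decimal places, 69.5473 → 4 decimal places; limit is 2.
Rounded to 2 decimal places: 94.73 °C.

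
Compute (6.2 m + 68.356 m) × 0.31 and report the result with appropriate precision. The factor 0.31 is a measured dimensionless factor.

6.2 m + 68.356 m = 74.556 m; the sum is limited to 1 decimal place (3 s.f.).
Carrying full precision, 74.556 × 0.31 = 23.11236 m; 0.31 has 2 s.f., so the result keeps min(3, 2) = 2 s.f.
Rounded to 2 significant figures: 23 m.

23 m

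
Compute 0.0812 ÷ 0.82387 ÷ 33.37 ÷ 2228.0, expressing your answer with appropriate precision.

0.0812 ÷ 0.82387 ÷ 33.37 ÷ 2228.0 = 0.0000013256410594…
Multiplication/division keeps the fewest significant figures: 0.0812 → 3 s.f., 0.82387 → 5 s.f., 33.37 → 4 s.f., 2228.0 → 5 s.f.; limit is 3.
Rounded to 3 significant figures: 1.33 × 10^-6.

1.33 × 10^-6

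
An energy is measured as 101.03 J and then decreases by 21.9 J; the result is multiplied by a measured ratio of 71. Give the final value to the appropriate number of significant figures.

5.6 × 10^3 J

101.03 J − 21.9 J = 79.13 J; the difference is limited to 1 decimal place (3 s.f.).
Carrying full precision, 79.13 × 71 = 5618.23 J; 71 has 2 s.f., so the result keeps min(3, 2) = 2 s.f.
Rounded to 2 significant figures: 5.6 × 10^3 J.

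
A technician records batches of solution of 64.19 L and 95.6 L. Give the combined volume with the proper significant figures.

64.19 L + 95.6 L = 159.79 L.
Addition/subtraction keeps the fewest decimal places: 64.19 → 2 decimal places, 95.6 → 1 decimal place; limit is 1.
Rounded to 1 decimal place: 159.8 L.

159.8 L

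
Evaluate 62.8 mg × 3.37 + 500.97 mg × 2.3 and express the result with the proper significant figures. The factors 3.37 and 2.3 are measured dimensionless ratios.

62.8 × 3.37 = 211.636 → 212 mg (3 s.f., last digit at the 10^0 place).
500.97 × 2.3 = 1152.231 → 1.2 × 10^3 mg (2 s.f., last digit at the 10^2 place).
Sum: 1363.867 mg; keep the coarser place, 10^2.
Result: 1.4 × 10^3 mg.

1.4 × 10^3 mg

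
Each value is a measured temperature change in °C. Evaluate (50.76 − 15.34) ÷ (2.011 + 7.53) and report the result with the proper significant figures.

3.71

50.76 − 15.34 = 35.42, limited to 2 d.p. → 4 s.f.; 2.011 + 7.53 = 9.541, limited to 2 d.p. → 3 s.f.
Carrying full precision, 35.42 ÷ 9.541 = 3.71239911959…; keep min(4, 3) = 3 s.f.
Rounded to 3 significant figures: 3.71.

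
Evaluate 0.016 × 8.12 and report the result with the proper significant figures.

0.016 × 8.12 = 0.12992
Multiplication/division keeps the fewest significant figures: 0.016 → 2 s.f., 8.12 → 3 s.f.; limit is 2.
Rounded to 2 significant figures: 0.13.

0.13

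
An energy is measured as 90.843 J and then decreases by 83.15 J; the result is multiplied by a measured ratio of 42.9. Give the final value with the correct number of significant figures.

330. J

90.843 J − 83.15 J = 7.693 J; the difference is limited to 2 decimal places (3 s.f.).
Carrying full precision, 7.693 × 42.9 = 330.0297 J; 42.9 has 3 s.f., so the result keeps min(3, 3) = 3 s.f.
Rounded to 3 significant figures: 330. J.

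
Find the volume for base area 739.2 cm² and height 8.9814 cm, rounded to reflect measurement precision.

6639 cm³

volume = 739.2 cm² × 8.9814 cm = 6639.05088 cm³.
739.2 has 4 significant figures; 8.9814 has 5.
Division/multiplication keeps the fewest: 4 significant figures.
Rounded: 6639 cm³.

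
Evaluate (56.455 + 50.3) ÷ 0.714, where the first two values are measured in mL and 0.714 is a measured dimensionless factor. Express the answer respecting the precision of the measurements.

150. mL

56.455 mL + 50.3 mL = 106.755 mL; the sum is limited to 1 decimal place (4 s.f.).
Carrying full precision, 106.755 ÷ 0.714 = 149.516806723… mL; 0.714 has 3 s.f., so the result keeps min(4, 3) = 3 s.f.
Rounded to 3 significant figures: 150. mL.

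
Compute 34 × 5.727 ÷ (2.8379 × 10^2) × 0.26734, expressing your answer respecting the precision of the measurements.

0.18

34 × 5.727 ÷ (2.8379 × 10^2) × 0.26734 = 0.183431093837…
Multiplication/division keeps the fewest significant figures: 34 → 2 s.f., 5.727 → 4 s.f., 2.8379 × 10^2 → 5 s.f., 0.26734 → 5 s.f.; limit is 2.
Rounded to 2 significant figures: 0.18.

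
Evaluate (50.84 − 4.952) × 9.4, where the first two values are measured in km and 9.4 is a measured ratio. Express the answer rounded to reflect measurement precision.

50.84 km − 4.952 km = 45.888 km; the difference is limited to 2 decimal places (4 s.f.).
Carrying full precision, 45.888 × 9.4 = 431.3472 km; 9.4 has 2 s.f., so the result keeps min(4, 2) = 2 s.f.
Rounded to 2 significant figures: 4.3 × 10² km.

4.3 × 10² km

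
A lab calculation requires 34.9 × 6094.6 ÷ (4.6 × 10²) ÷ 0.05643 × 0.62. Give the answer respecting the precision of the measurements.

34.9 × 6094.6 ÷ (4.6 × 10²) ÷ 0.05643 × 0.62 = 5080.35946035…
Multiplication/division keeps the fewest significant figures: 34.9 → 3 s.f., 6094.6 → 5 s.f., 4.6 × 10² → 2 s.f., 0.05643 → 4 s.f., 0.62 → 2 s.f.; limit is 2.
Rounded to 2 significant figures: 5.1 × 10³.

5.1 × 10³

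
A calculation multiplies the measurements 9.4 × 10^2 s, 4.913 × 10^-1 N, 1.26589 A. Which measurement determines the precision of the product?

9.4 × 10^2 s

9.4 × 10^2 s → 2 s.f.; 4.913 × 10^-1 N → 4 s.f.; 1.26589 A → 6 s.f.
The fewest is 2 significant figures, from 9.4 × 10^2 s.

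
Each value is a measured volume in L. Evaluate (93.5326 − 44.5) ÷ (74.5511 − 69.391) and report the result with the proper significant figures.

93.5326 − 44.5 = 49.0326, limited to 1 d.p. → 3 s.f.; 74.5511 − 69.391 = 5.1601, limited to 3 d.p. → 4 s.f.
Carrying full precision, 49.0326 ÷ 5.1601 = 9.50225770818…; keep min(3, 4) = 3 s.f.
Rounded to 3 significant figures: 9.50.

9.50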